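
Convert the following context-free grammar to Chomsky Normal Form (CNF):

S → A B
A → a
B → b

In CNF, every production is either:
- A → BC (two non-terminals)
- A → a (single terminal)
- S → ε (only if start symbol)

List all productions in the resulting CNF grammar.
The grammar has no ε-productions or unit productions to eliminate.
S → A B is already in CNF (two non-terminals) – keep it.
A → a is already in CNF (single terminal) – keep it.
B → b is already in CNF (single terminal) – keep it.
Resulting CNF grammar (3 productions): A → a; B → b; S → A B

Final answer: A → a; B → b; S → A B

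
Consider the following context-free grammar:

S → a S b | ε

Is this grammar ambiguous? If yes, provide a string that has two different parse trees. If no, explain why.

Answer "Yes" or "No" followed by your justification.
At every step exactly one production applies: if the remaining string to generate is non-empty it starts with a and ends with b, forcing S → a S b; if it is empty, S → ε is forced. Hence each string a^n b^n has exactly one derivation (S → a S b applied n times, then S → ε) and one parse tree.

Final answer: No - the grammar is unambiguous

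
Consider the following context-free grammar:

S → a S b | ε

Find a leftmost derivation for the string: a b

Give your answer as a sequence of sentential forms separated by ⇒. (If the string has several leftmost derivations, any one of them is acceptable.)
Start with S.
Step 1: the leftmost non-terminal is S; apply S → a S b:  a S b
Step 2: the leftmost non-terminal is S; apply S → ε:  a b

Final answer: S ⇒ a S b ⇒ a b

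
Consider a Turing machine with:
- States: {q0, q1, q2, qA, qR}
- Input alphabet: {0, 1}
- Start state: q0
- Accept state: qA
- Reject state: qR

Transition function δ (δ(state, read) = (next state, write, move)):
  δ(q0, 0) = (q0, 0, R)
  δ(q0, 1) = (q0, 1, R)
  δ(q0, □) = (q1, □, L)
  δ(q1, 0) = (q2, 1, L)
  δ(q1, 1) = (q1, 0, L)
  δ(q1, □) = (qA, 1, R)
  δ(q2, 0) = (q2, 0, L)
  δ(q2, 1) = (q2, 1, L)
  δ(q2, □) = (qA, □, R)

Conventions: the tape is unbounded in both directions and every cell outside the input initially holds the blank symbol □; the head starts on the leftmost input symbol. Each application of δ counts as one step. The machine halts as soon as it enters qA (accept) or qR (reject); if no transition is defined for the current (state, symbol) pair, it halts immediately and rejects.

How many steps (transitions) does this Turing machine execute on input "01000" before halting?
Step 0: [q0]01000 (head at position 0)
Step 1: δ(q0, 0) = (q0, 0, R)  ⊢  0[q0]1000 (head at position 1)
Step 2: δ(q0, 1) = (q0, 1, R)  ⊢  01[q0]000 (head at position 2)
Step 3: δ(q0, 0) = (q0, 0, R)  ⊢  010[q0]00 (head at position 3)
Step 4: δ(q0, 0) = (q0, 0, R)  ⊢  0100[q0]0 (head at position 4)
Step 5: δ(q0, 0) = (q0, 0, R)  ⊢  01000[q0]□ (head at position 5)
Step 6: δ(q0, □) = (q1, □, L)  ⊢  0100[q1]0□ (head at position 4)
Step 7: δ(q1, 0) = (q2, 1, L)  ⊢  010[q2]01□ (head at position 3)
Step 8: δ(q2, 0) = (q2, 0, L)  ⊢  01[q2]001□ (head at position 2)
Step 9: δ(q2, 0) = (q2, 0, L)  ⊢  0[q2]1001□ (head at position 1)
Step 10: δ(q2, 1) = (q2, 1, L)  ⊢  [q2]01001□ (head at position 0)
Step 11: δ(q2, 0) = (q2, 0, L)  ⊢  [q2]□01001□ (head at position -1)
Step 12: δ(q2, □) = (qA, □, R)  ⊢  □[qA]01001□ (head at position 0)
The machine is in qA, so it halts and accepts.
Number of transitions executed: 12.

Final answer: 12 steps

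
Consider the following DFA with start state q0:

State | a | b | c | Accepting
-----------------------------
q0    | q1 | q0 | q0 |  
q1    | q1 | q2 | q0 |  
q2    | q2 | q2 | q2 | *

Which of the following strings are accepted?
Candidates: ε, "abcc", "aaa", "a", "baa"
ε: q0; q0 is not accepting → rejected
"abcc": q0 → q1 → q2 → q2 → q2; q2 is accepting → accepted
"aaa": q0 → q1 → q1 → q1; q1 is not accepting → rejected
"a": q0 → q1; q1 is not accepting → rejected
"baa": q0 → q0 → q1 → q1; q1 is not accepting → rejected

Final answer: "abcc"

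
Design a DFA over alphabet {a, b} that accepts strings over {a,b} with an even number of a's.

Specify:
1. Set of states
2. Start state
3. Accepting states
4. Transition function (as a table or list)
One valid DFA (any DFA recognizing the same language is acceptable):
States: {q0, q1}
Start: q0
Accepting: {q0}
Transitions (accepting states marked with *):
State | a | b | Accepting
-------------------------
q0    | q1 | q0 | *
q1    | q0 | q1 |  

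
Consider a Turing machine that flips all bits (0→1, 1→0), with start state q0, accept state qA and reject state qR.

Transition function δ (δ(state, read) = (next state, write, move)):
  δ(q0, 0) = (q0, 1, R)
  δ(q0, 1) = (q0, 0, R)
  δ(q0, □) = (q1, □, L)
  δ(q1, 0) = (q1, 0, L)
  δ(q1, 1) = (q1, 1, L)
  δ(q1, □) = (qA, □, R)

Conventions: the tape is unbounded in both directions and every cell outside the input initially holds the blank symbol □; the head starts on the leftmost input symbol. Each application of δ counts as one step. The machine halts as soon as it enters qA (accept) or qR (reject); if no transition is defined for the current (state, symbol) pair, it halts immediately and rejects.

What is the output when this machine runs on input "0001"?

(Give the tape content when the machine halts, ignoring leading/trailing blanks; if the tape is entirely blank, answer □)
Step 0: [q0]0001 (head at position 0)
Step 1: δ(q0, 0) = (q0, 1, R)  ⊢  1[q0]001 (head at position 1)
Step 2: δ(q0, 0) = (q0, 1, R)  ⊢  11[q0]01 (head at position 2)
Step 3: δ(q0, 0) = (q0, 1, R)  ⊢  111[q0]1 (head at position 3)
Step 4: δ(q0, 1) = (q0, 0, R)  ⊢  1110[q0]□ (head at position 4)
Step 5: δ(q0, □) = (q1, □, L)  ⊢  111[q1]0□ (head at position 3)
Step 6: δ(q1, 0) = (q1, 0, L)  ⊢  11[q1]10□ (head at position 2)
Step 7: δ(q1, 1) = (q1, 1, L)  ⊢  1[q1]110□ (head at position 1)
Step 8: δ(q1, 1) = (q1, 1, L)  ⊢  [q1]1110□ (head at position 0)
Step 9: δ(q1, 1) = (q1, 1, L)  ⊢  [q1]□1110□ (head at position -1)
Step 10: δ(q1, □) = (qA, □, R)  ⊢  □[qA]1110□ (head at position 0)
The machine is in qA, so it halts and accepts.
Tape content when halted (ignoring surrounding blanks): 1110

Final answer: Output: 1110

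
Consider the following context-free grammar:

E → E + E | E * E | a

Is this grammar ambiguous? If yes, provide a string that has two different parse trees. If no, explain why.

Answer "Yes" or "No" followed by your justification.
Two different leftmost derivations of a + a * a:
  (1) E ⇒ E + E ⇒ a + E ⇒ a + E * E ⇒ a + a * E ⇒ a + a * a   (tree groups a + (a * a))
  (2) E ⇒ E * E ⇒ E + E * E ⇒ a + E * E ⇒ a + a * E ⇒ a + a * a   (tree groups (a + a) * a)
Two distinct leftmost derivations = two distinct parse trees, so the grammar is ambiguous.

Final answer: Yes - the string 'a + a * a' has two distinct leftmost derivations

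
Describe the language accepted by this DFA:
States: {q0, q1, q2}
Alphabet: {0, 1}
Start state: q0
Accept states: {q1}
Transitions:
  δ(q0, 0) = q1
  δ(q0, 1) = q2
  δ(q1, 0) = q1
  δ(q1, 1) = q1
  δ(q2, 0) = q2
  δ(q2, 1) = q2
Analyzing the DFA structure:
Start state: q0
Accept states: {q1}
Interpreting what each state remembers (checking against the transitions):
  q0: nothing has been read yet
  q1: the first symbol was 0
  q2: the first symbol was 1 (trap state)
  δ(q0, 0): in q0 (nothing has been read yet), after reading 0 we have: the first symbol was 0 → q1
  δ(q0, 1): in q0 (nothing has been read yet), after reading 1 we have: the first symbol was 1 (trap state) → q2
  δ(q1, 0): in q1 (the first symbol was 0), after reading 0 we have: the first symbol was 0 → q1
  δ(q1, 1): in q1 (the first symbol was 0), after reading 1 we have: the first symbol was 0 → q1
  δ(q2, 0): in q2 (the first symbol was 1 (trap state)), after reading 0 we have: the first symbol was 1 (trap state) → q2
  δ(q2, 1): in q2 (the first symbol was 1 (trap state)), after reading 1 we have: the first symbol was 1 (trap state) → q2
A string is accepted iff it ends in {q1}, i.e. the first symbol was 0.
Language: All binary strings starting with 0

Final answer: All binary strings starting with 0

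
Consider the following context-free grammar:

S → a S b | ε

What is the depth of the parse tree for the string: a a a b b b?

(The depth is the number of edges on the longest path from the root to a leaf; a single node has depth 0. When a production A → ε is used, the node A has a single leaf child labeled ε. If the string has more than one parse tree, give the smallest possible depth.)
The only parse tree applies S → a S b 3 times (once per matching a…b pair) and then S → ε.
The S nodes sit at depths 0, 1, …, 3; the innermost S (depth 3) has the single child ε at depth 4.
The terminal leaves a, b are at depths 1..3, so the longest root-to-leaf path is S → S → … → S → ε with 4 edges.
Depth = 4.

Final answer: 4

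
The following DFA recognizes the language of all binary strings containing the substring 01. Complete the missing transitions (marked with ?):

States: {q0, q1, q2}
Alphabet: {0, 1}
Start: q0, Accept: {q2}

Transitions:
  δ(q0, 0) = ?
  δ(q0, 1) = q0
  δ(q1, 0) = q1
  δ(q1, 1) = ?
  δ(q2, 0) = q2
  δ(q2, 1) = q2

What each state remembers (consistent with the given transitions and accept states):
  q0: 01 not seen yet and the last symbol was not 0
  q1: 01 not seen yet and the last symbol was 0
  q2: the substring 01 has already been seen
Filling in the missing entries:
  δ(q0, 0): in q0 (01 not seen yet and the last symbol was not 0), after reading 0 we have: 01 not seen yet and the last symbol was 0 → q1
  δ(q1, 1): in q1 (01 not seen yet and the last symbol was 0), after reading 1 we have: the substring 01 has already been seen → q2

Final answer: δ(q0, 0) = q1; δ(q1, 1) = q2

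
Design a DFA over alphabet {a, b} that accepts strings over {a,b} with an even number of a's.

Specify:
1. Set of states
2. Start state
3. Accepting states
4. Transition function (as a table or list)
One valid DFA (any DFA recognizing the same language is acceptable):
States: {q0, q1}
Start: q0
Accepting: {q0}
Transitions (accepting states marked with *):
State | a | b | Accepting
-------------------------
q0    | q1 | q0 | *
q1    | q0 | q1 |  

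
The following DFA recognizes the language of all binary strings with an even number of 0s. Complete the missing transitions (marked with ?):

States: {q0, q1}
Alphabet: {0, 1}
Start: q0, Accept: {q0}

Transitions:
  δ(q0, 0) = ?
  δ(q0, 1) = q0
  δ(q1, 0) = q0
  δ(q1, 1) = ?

What each state remembers (consistent with the given transitions and accept states):
  q0: an even number of 0s has been read so far
  q1: an odd number of 0s has been read so far
Filling in the missing entries:
  δ(q0, 0): in q0 (an even number of 0s has been read so far), after reading 0 we have: an odd number of 0s has been read so far → q1
  δ(q1, 1): in q1 (an odd number of 0s has been read so far), after reading 1 we have: an odd number of 0s has been read so far → q1

Final answer: δ(q0, 0) = q1; δ(q1, 1) = q1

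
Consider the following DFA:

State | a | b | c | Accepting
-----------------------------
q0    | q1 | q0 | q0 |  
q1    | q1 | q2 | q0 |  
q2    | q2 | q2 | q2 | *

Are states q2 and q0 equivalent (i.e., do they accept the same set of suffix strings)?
Try the suffix ε (the empty string).
From q2: q2 — accepting.
From q0: q0 — not accepting.
The two states disagree on this suffix, so they are not equivalent.

Final answer: No. Distinguishing string: ε (the empty string) - accepted from q2 but not from q0.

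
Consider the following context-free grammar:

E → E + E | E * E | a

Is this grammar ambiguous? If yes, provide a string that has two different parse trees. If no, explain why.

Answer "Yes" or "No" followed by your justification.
Two different leftmost derivations of a + a * a:
  (1) E ⇒ E + E ⇒ a + E ⇒ a + E * E ⇒ a + a * E ⇒ a + a * a   (tree groups a + (a * a))
  (2) E ⇒ E * E ⇒ E + E * E ⇒ a + E * E ⇒ a + a * E ⇒ a + a * a   (tree groups (a + a) * a)
Two distinct leftmost derivations = two distinct parse trees, so the grammar is ambiguous.

Final answer: Yes - the string 'a + a * a' has two distinct leftmost derivations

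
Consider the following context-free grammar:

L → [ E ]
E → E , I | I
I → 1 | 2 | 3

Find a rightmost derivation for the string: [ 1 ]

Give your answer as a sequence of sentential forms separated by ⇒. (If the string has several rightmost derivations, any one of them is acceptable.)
Start with L.
Step 1: the rightmost non-terminal is L; apply L → [ E ]:  [ E ]
Step 2: the rightmost non-terminal is E; apply E → I:  [ I ]
Step 3: the rightmost non-terminal is I; apply I → 1:  [ 1 ]

Final answer: L ⇒ [ E ] ⇒ [ I ] ⇒ [ 1 ]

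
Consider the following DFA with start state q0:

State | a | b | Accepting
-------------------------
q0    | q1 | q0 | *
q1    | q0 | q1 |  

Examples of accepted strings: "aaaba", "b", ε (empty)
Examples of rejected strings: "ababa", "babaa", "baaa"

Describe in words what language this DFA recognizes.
strings over {a,b} with an even number of a's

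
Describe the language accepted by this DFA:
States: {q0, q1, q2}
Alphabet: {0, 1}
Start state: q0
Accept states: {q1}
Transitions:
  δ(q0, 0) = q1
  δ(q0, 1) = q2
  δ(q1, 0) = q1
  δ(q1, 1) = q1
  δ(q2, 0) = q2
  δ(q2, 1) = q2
Analyzing the DFA structure:
Start state: q0
Accept states: {q1}
Interpreting what each state remembers (checking against the transitions):
  q0: nothing has been read yet
  q1: the first symbol was 0
  q2: the first symbol was 1 (trap state)
  δ(q0, 0): in q0 (nothing has been read yet), after reading 0 we have: the first symbol was 0 → q1
  δ(q0, 1): in q0 (nothing has been read yet), after reading 1 we have: the first symbol was 1 (trap state) → q2
  δ(q1, 0): in q1 (the first symbol was 0), after reading 0 we have: the first symbol was 0 → q1
  δ(q1, 1): in q1 (the first symbol was 0), after reading 1 we have: the first symbol was 0 → q1
  δ(q2, 0): in q2 (the first symbol was 1 (trap state)), after reading 0 we have: the first symbol was 1 (trap state) → q2
  δ(q2, 1): in q2 (the first symbol was 1 (trap state)), after reading 1 we have: the first symbol was 1 (trap state) → q2
A string is accepted iff it ends in {q1}, i.e. the first symbol was 0.
Language: All binary strings starting with 0

Final answer: All binary strings starting with 0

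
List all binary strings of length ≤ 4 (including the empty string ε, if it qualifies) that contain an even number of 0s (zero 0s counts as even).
Checking every binary string of length 0 to 4:
  Length 0: accepted: ε | rejected: (none)
  Length 1: accepted: 1 | rejected: 0
  Length 2: accepted: 00, 11 | rejected: 01, 10
  Length 3: accepted: 001, 010, 100, 111 | rejected: 000, 011, 101, 110
  Length 4: accepted: 0000, 0011, 0101, 0110, 1001, 1010, 1100, 1111 | rejected: 0001, 0010, 0100, 0111, 1000, 1011, 1101, 1110
Total: 16 string(s).

Final answer: ε, 1, 00, 11, 001, 010, 100, 111, 0000, 0011, 0101, 0110, 1001, 1010, 1100, 1111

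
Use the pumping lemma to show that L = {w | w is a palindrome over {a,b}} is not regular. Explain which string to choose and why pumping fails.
Language: L = {w | w is a palindrome over {a,b}} (strings that read the same forwards and backwards)
Step 1: Assume for contradiction that L is regular, with pumping length p.
Step 2: Choose s = a^p b a^p. Then s ∈ L (it reads the same forwards and backwards) and |s| ≥ p.
Step 3: Consider any decomposition s = xyz with |xy| ≤ p and |y| > 0. Since |xy| ≤ p and the first p symbols of s are all a's, y = a^k for some k with 1 ≤ k ≤ p.
Step 4: Pumping up (i = 2): xy²z = a^(p+k) b a^p. Its reverse is a^p b a^(p+k) ≠ a^(p+k) b a^p (the single b is no longer in the middle), so xy²z is not a palindrome and xy²z ∉ L.
This contradicts the pumping lemma, so L is not regular.

Final answer: Choose s = a^p b a^p. Since |xy| ≤ p, y = a^k with k ≥ 1. Then xy²z = a^(p+k) b a^p is not a palindrome, so ∉ L.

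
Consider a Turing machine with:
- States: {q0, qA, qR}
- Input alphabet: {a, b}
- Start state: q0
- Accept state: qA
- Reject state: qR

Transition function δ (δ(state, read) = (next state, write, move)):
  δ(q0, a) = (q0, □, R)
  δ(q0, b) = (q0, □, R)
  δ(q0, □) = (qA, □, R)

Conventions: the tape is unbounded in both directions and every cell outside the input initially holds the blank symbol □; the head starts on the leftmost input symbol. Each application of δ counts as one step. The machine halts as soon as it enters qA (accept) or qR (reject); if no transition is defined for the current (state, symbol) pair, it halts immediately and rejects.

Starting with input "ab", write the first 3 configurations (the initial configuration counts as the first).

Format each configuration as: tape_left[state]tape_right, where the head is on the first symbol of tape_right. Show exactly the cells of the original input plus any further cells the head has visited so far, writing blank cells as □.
Step 0: [q0]ab (head at position 0)
Step 1: δ(q0, a) = (q0, □, R)  ⊢  □[q0]b (head at position 1)
Step 2: δ(q0, b) = (q0, □, R)  ⊢  □□[q0]□ (head at position 2)

Final answer: [q0]ab ⊢ □[q0]b ⊢ □□[q0]□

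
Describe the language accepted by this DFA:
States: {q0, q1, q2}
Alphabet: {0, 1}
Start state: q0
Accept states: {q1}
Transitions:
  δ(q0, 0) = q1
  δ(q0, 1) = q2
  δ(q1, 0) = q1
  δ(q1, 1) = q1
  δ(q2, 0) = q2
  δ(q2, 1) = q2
Analyzing the DFA structure:
Start state: q0
Accept states: {q1}
Interpreting what each state remembers (checking against the transitions):
  q0: nothing has been read yet
  q1: the first symbol was 0
  q2: the first symbol was 1 (trap state)
  δ(q0, 0): in q0 (nothing has been read yet), after reading 0 we have: the first symbol was 0 → q1
  δ(q0, 1): in q0 (nothing has been read yet), after reading 1 we have: the first symbol was 1 (trap state) → q2
  δ(q1, 0): in q1 (the first symbol was 0), after reading 0 we have: the first symbol was 0 → q1
  δ(q1, 1): in q1 (the first symbol was 0), after reading 1 we have: the first symbol was 0 → q1
  δ(q2, 0): in q2 (the first symbol was 1 (trap state)), after reading 0 we have: the first symbol was 1 (trap state) → q2
  δ(q2, 1): in q2 (the first symbol was 1 (trap state)), after reading 1 we have: the first symbol was 1 (trap state) → q2
A string is accepted iff it ends in {q1}, i.e. the first symbol was 0.
Language: All binary strings starting with 0

Final answer: All binary strings starting with 0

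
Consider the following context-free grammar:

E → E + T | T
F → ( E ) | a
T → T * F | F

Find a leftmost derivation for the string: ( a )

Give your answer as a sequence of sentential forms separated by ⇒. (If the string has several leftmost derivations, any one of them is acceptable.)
Start with E.
Step 1: the leftmost non-terminal is E; apply E → T:  T
Step 2: the leftmost non-terminal is T; apply T → F:  F
Step 3: the leftmost non-terminal is F; apply F → ( E ):  ( E )
Step 4: the leftmost non-terminal is E; apply E → T:  ( T )
Step 5: the leftmost non-terminal is T; apply T → F:  ( F )
Step 6: the leftmost non-terminal is F; apply F → a:  ( a )

Final answer: E ⇒ T ⇒ F ⇒ ( E ) ⇒ ( T ) ⇒ ( F ) ⇒ ( a )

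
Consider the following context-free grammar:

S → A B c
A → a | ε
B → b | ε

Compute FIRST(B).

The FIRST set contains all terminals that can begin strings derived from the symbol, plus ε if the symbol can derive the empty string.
B → b contributes b; B → ε makes B nullable, contributing ε. FIRST(B) = {b, ε}.

Final answer: {b, ε}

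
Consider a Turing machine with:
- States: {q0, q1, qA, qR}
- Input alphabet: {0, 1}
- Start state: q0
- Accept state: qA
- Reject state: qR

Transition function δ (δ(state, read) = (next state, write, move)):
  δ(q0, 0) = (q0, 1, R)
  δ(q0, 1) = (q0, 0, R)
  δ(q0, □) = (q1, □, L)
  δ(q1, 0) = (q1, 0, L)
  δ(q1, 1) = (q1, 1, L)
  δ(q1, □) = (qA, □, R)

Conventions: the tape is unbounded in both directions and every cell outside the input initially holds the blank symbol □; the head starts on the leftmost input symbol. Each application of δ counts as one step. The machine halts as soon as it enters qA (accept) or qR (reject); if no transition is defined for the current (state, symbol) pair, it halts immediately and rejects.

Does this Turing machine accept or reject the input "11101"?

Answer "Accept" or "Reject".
Step 0: [q0]11101 (head at position 0)
Step 1: δ(q0, 1) = (q0, 0, R)  ⊢  0[q0]1101 (head at position 1)
Step 2: δ(q0, 1) = (q0, 0, R)  ⊢  00[q0]101 (head at position 2)
Step 3: δ(q0, 1) = (q0, 0, R)  ⊢  000[q0]01 (head at position 3)
Step 4: δ(q0, 0) = (q0, 1, R)  ⊢  0001[q0]1 (head at position 4)
Step 5: δ(q0, 1) = (q0, 0, R)  ⊢  00010[q0]□ (head at position 5)
Step 6: δ(q0, □) = (q1, □, L)  ⊢  0001[q1]0□ (head at position 4)
Step 7: δ(q1, 0) = (q1, 0, L)  ⊢  000[q1]10□ (head at position 3)
Step 8: δ(q1, 1) = (q1, 1, L)  ⊢  00[q1]010□ (head at position 2)
Step 9: δ(q1, 0) = (q1, 0, L)  ⊢  0[q1]0010□ (head at position 1)
Step 10: δ(q1, 0) = (q1, 0, L)  ⊢  [q1]00010□ (head at position 0)
Step 11: δ(q1, 0) = (q1, 0, L)  ⊢  [q1]□00010□ (head at position -1)
Step 12: δ(q1, □) = (qA, □, R)  ⊢  □[qA]00010□ (head at position 0)
The machine is in qA, so it halts and accepts.

Final answer: Accept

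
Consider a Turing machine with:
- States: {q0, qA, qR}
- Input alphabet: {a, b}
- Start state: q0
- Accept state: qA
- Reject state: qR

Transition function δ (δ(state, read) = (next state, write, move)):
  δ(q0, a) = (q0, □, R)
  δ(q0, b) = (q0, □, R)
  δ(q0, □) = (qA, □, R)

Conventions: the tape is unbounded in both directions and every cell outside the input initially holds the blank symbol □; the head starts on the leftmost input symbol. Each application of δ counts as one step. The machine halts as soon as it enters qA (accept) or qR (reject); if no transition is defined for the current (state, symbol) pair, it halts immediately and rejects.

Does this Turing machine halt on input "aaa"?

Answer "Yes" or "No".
Step 0: [q0]aaa (head at position 0)
Step 1: δ(q0, a) = (q0, □, R)  ⊢  □[q0]aa (head at position 1)
Step 2: δ(q0, a) = (q0, □, R)  ⊢  □□[q0]a (head at position 2)
Step 3: δ(q0, a) = (q0, □, R)  ⊢  □□□[q0]□ (head at position 3)
Step 4: δ(q0, □) = (qA, □, R)  ⊢  □□□□[qA]□ (head at position 4)
The machine is in qA, so it halts and accepts.
It halts after 4 steps.

Final answer: Yes - halts after 4 steps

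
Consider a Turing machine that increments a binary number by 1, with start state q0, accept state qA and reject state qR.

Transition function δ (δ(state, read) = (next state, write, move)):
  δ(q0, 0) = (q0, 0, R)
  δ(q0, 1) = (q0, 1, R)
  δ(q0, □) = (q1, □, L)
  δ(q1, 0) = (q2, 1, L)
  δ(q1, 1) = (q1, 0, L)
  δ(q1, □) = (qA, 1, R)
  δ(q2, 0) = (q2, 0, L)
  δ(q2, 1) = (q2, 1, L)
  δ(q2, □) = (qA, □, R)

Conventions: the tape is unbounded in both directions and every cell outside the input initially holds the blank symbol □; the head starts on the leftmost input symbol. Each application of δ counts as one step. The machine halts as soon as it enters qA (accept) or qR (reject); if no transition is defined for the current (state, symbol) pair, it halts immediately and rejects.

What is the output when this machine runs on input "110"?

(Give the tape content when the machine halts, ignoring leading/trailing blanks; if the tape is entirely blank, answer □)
Step 0: [q0]110 (head at position 0)
Step 1: δ(q0, 1) = (q0, 1, R)  ⊢  1[q0]10 (head at position 1)
Step 2: δ(q0, 1) = (q0, 1, R)  ⊢  11[q0]0 (head at position 2)
Step 3: δ(q0, 0) = (q0, 0, R)  ⊢  110[q0]□ (head at position 3)
Step 4: δ(q0, □) = (q1, □, L)  ⊢  11[q1]0□ (head at position 2)
Step 5: δ(q1, 0) = (q2, 1, L)  ⊢  1[q2]11□ (head at position 1)
Step 6: δ(q2, 1) = (q2, 1, L)  ⊢  [q2]111□ (head at position 0)
Step 7: δ(q2, 1) = (q2, 1, L)  ⊢  [q2]□111□ (head at position -1)
Step 8: δ(q2, □) = (qA, □, R)  ⊢  □[qA]111□ (head at position 0)
The machine is in qA, so it halts and accepts.
Tape content when halted (ignoring surrounding blanks): 111

Final answer: Output: 111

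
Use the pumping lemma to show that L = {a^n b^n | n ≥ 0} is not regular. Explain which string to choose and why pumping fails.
Language: L = {a^n b^n | n ≥ 0} (equal numbers of a's followed by b's)
Step 1: Assume for contradiction that L is regular, with pumping length p.
Step 2: Choose s = a^p b^p. Then s ∈ L (it has p a's followed by p b's) and |s| ≥ p.
Step 3: Consider any decomposition s = xyz with |xy| ≤ p and |y| > 0. Since |xy| ≤ p and the first p symbols of s are all a's, y = a^k for some k with 1 ≤ k ≤ p.
Step 4: Pumping up (i = 2): xy²z = a^(p+k) b^p, which has more a's than b's, so xy²z ∉ L.
This contradicts the pumping lemma, so L is not regular.

Final answer: Choose s = a^p b^p. Since |xy| ≤ p, y = a^k with k ≥ 1. Then xy²z = a^(p+k) b^p ∉ L.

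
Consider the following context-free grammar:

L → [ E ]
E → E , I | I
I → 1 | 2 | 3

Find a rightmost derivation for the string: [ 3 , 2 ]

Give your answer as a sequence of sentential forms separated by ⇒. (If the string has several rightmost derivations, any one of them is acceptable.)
Start with L.
Step 1: the rightmost non-terminal is L; apply L → [ E ]:  [ E ]
Step 2: the rightmost non-terminal is E; apply E → E , I:  [ E , I ]
Step 3: the rightmost non-terminal is I; apply I → 2:  [ E , 2 ]
Step 4: the rightmost non-terminal is E; apply E → I:  [ I , 2 ]
Step 5: the rightmost non-terminal is I; apply I → 3:  [ 3 , 2 ]

Final answer: L ⇒ [ E ] ⇒ [ E , I ] ⇒ [ E , 2 ] ⇒ [ I , 2 ] ⇒ [ 3 , 2 ]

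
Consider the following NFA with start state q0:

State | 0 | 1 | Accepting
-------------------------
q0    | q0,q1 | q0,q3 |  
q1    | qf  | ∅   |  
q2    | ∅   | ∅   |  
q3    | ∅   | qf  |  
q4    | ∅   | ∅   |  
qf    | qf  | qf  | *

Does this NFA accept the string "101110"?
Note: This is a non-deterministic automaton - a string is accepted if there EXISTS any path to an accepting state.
Track the set of states the NFA could be in: start {q0}
Read '1': {q0} → {q0, q3}
Read '0': {q0, q3} → {q0, q1}
Read '1': {q0, q1} → {q0, q3}
Read '1': {q0, q3} → {q0, q3, qf}
Read '1': {q0, q3, qf} → {q0, q3, qf}
Read '0': {q0, q3, qf} → {q0, q1, qf}
Final set {q0, q1, qf} contains accepting state(s) {qf} → accepted.

Final answer: Yes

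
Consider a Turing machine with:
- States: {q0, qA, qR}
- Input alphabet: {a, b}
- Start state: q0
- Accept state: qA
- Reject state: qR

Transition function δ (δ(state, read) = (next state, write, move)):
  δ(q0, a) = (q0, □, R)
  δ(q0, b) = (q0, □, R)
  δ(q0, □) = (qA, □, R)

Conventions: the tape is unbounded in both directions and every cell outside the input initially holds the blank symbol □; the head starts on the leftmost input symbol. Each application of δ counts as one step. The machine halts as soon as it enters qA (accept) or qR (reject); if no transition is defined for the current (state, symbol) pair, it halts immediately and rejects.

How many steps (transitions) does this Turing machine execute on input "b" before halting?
Step 0: [q0]b (head at position 0)
Step 1: δ(q0, b) = (q0, □, R)  ⊢  □[q0]□ (head at position 1)
Step 2: δ(q0, □) = (qA, □, R)  ⊢  □□[qA]□ (head at position 2)
The machine is in qA, so it halts and accepts.
Number of transitions executed: 2.

Final answer: 2 steps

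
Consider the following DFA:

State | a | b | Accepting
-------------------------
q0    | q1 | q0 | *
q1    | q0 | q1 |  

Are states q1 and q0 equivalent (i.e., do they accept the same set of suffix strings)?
Try the suffix ε (the empty string).
From q1: q1 — not accepting.
From q0: q0 — accepting.
The two states disagree on this suffix, so they are not equivalent.

Final answer: No. Distinguishing string: ε (the empty string) - accepted from q0 but not from q1.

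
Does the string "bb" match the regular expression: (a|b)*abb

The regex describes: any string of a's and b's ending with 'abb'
No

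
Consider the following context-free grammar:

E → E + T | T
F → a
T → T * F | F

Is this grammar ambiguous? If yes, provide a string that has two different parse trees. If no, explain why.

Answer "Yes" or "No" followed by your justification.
This is the standard stratified expression grammar: '+' is introduced only by the left-recursive rule E → E + T and '*' only by the left-recursive rule T → T * F, with F → a. For any string, the last '+' must be the one produced at the root E (everything after it is a T containing no '+'), and likewise within each T the last '*' is produced at its root. This fixes the parse tree uniquely (left-associative, '*' binding tighter than '+'), so every string has exactly one parse tree.

Final answer: No - the grammar is unambiguous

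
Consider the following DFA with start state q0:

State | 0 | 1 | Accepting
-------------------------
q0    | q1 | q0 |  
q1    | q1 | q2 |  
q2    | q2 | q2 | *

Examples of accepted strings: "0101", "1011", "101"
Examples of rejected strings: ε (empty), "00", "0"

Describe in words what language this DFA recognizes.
binary strings containing '01' as a substring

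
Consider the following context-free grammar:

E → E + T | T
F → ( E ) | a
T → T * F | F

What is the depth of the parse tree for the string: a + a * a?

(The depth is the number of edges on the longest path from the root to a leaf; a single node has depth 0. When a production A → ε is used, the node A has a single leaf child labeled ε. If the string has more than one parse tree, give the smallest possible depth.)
The grammar is unambiguous; the parse tree of a + a * a is:
E → E + T at the root (depth 0).
  Left E (depth 1) → T (2) → F (3) → a (4).
  Right T (depth 1) → T * F; that T (2) → F (3) → a (4); F (2) → a (3).
The longest root-to-leaf paths have 4 edges.
Depth = 4.

Final answer: 4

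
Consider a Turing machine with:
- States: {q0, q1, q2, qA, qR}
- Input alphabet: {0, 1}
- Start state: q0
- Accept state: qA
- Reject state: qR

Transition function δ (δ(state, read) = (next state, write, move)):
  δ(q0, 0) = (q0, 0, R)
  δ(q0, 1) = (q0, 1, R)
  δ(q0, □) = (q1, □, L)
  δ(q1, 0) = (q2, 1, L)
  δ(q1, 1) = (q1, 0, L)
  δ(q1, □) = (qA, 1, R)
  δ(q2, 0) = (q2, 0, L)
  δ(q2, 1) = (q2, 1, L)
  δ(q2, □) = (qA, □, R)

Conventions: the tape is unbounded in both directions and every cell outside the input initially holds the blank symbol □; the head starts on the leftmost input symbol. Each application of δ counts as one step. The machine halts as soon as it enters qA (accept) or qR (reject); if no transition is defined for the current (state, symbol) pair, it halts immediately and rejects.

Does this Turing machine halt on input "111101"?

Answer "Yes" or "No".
Step 0: [q0]111101 (head at position 0)
Step 1: δ(q0, 1) = (q0, 1, R)  ⊢  1[q0]11101 (head at position 1)
Step 2: δ(q0, 1) = (q0, 1, R)  ⊢  11[q0]1101 (head at position 2)
Step 3: δ(q0, 1) = (q0, 1, R)  ⊢  111[q0]101 (head at position 3)
Step 4: δ(q0, 1) = (q0, 1, R)  ⊢  1111[q0]01 (head at position 4)
Step 5: δ(q0, 0) = (q0, 0, R)  ⊢  11110[q0]1 (head at position 5)
Step 6: δ(q0, 1) = (q0, 1, R)  ⊢  111101[q0]□ (head at position 6)
Step 7: δ(q0, □) = (q1, □, L)  ⊢  11110[q1]1□ (head at position 5)
Step 8: δ(q1, 1) = (q1, 0, L)  ⊢  1111[q1]00□ (head at position 4)
Step 9: δ(q1, 0) = (q2, 1, L)  ⊢  111[q2]110□ (head at position 3)
Step 10: δ(q2, 1) = (q2, 1, L)  ⊢  11[q2]1110□ (head at position 2)
Step 11: δ(q2, 1) = (q2, 1, L)  ⊢  1[q2]11110□ (head at position 1)
Step 12: δ(q2, 1) = (q2, 1, L)  ⊢  [q2]111110□ (head at position 0)
Step 13: δ(q2, 1) = (q2, 1, L)  ⊢  [q2]□111110□ (head at position -1)
Step 14: δ(q2, □) = (qA, □, R)  ⊢  □[qA]111110□ (head at position 0)
The machine is in qA, so it halts and accepts.
It halts after 14 steps.

Final answer: Yes - halts after 14 steps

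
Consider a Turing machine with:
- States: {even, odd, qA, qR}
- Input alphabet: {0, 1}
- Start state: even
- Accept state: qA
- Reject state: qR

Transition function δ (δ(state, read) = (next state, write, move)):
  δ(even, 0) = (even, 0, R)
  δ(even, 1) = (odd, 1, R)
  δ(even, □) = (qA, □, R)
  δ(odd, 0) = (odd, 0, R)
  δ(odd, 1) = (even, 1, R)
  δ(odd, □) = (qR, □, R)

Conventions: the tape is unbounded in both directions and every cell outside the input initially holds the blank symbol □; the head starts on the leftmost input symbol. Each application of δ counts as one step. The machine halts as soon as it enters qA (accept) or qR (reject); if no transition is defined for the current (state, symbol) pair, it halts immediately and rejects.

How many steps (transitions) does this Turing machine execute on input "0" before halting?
Step 0: [even]0 (head at position 0)
Step 1: δ(even, 0) = (even, 0, R)  ⊢  0[even]□ (head at position 1)
Step 2: δ(even, □) = (qA, □, R)  ⊢  0□[qA]□ (head at position 2)
The machine is in qA, so it halts and accepts.
Number of transitions executed: 2.

Final answer: 2 steps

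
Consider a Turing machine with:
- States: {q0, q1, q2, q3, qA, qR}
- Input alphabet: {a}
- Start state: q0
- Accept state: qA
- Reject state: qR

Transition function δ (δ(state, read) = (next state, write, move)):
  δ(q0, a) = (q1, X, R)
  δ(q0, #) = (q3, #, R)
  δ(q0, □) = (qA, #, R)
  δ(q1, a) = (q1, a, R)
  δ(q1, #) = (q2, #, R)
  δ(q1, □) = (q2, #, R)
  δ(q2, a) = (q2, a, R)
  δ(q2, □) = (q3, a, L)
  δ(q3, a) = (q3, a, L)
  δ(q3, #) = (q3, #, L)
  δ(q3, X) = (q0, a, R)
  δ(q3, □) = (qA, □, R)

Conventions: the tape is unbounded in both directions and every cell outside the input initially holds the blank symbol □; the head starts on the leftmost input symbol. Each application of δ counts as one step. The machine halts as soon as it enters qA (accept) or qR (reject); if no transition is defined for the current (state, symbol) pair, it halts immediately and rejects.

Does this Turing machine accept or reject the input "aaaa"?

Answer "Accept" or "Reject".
Trace (configuration after each step, as tape_left[state]tape_right with head position):
Step 0: [q0]aaaa (head at position 0)
Step 1: X[q1]aaa (head 1)
Step 2: Xa[q1]aa (head 2)
Step 3: Xaa[q1]a (head 3)
Step 4: Xaaa[q1]□ (head 4)
Step 5: Xaaa#[q2]□ (head 5)
Step 6: Xaaa[q3]#a (head 4)
Step 7: Xaa[q3]a#a (head 3)
Step 8: Xa[q3]aa#a (head 2)
Step 9: X[q3]aaa#a (head 1)
Step 10: [q3]Xaaa#a (head 0)
Step 11: a[q0]aaa#a (head 1)
Step 12: aX[q1]aa#a (head 2)
Step 13: aXa[q1]a#a (head 3)
Step 14: aXaa[q1]#a (head 4)
Step 15: aXaa#[q2]a (head 5)
Step 16: aXaa#a[q2]□ (head 6)
Step 17: aXaa#[q3]aa (head 5)
Step 18: aXaa[q3]#aa (head 4)
Step 19: aXa[q3]a#aa (head 3)
Step 20: aX[q3]aa#aa (head 2)
Step 21: a[q3]Xaa#aa (head 1)
Step 22: aa[q0]aa#aa (head 2)
Step 23: aaX[q1]a#aa (head 3)
Step 24: aaXa[q1]#aa (head 4)
Step 25: aaXa#[q2]aa (head 5)
Step 26: aaXa#a[q2]a (head 6)
Step 27: aaXa#aa[q2]□ (head 7)
Step 28: aaXa#a[q3]aa (head 6)
Step 29: aaXa#[q3]aaa (head 5)
Step 30: aaXa[q3]#aaa (head 4)
Step 31: aaX[q3]a#aaa (head 3)
Step 32: aa[q3]Xa#aaa (head 2)
Step 33: aaa[q0]a#aaa (head 3)
Step 34: aaaX[q1]#aaa (head 4)
Step 35: aaaX#[q2]aaa (head 5)
Step 36: aaaX#a[q2]aa (head 6)
Step 37: aaaX#aa[q2]a (head 7)
Step 38: aaaX#aaa[q2]□ (head 8)
Step 39: aaaX#aa[q3]aa (head 7)
Step 40: aaaX#a[q3]aaa (head 6)
Step 41: aaaX#[q3]aaaa (head 5)
Step 42: aaaX[q3]#aaaa (head 4)
Step 43: aaa[q3]X#aaaa (head 3)
Step 44: aaaa[q0]#aaaa (head 4)
Step 45: aaaa#[q3]aaaa (head 5)
Step 46: aaaa[q3]#aaaa (head 4)
Step 47: aaa[q3]a#aaaa (head 3)
Step 48: aa[q3]aa#aaaa (head 2)
Step 49: a[q3]aaa#aaaa (head 1)
Step 50: [q3]aaaa#aaaa (head 0)
Step 51: [q3]□aaaa#aaaa (head -1)
Step 52: □[qA]aaaa#aaaa (head 0)
The machine is in qA, so it halts and accepts.

Final answer: Accept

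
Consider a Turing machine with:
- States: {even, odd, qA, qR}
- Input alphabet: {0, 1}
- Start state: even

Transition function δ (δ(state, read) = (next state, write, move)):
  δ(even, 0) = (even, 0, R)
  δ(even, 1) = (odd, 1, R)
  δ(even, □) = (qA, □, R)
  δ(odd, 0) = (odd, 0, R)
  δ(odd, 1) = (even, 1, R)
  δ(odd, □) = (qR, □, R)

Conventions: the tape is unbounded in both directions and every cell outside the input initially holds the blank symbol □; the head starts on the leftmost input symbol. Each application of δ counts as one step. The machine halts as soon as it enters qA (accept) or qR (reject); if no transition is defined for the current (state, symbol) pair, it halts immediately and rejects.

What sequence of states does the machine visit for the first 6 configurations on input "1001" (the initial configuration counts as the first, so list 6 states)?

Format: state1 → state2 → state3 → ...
Step 0: [even]1001 (head at position 0)
Step 1: δ(even, 1) = (odd, 1, R)  ⊢  1[odd]001 (head at position 1)
Step 2: δ(odd, 0) = (odd, 0, R)  ⊢  10[odd]01 (head at position 2)
Step 3: δ(odd, 0) = (odd, 0, R)  ⊢  100[odd]1 (head at position 3)
Step 4: δ(odd, 1) = (even, 1, R)  ⊢  1001[even]□ (head at position 4)
Step 5: δ(even, □) = (qA, □, R)  ⊢  1001□[qA]□ (head at position 5)
Reading off the states of these 6 configurations: even → odd → odd → odd → even → qA

Final answer: even → odd → odd → odd → even → qA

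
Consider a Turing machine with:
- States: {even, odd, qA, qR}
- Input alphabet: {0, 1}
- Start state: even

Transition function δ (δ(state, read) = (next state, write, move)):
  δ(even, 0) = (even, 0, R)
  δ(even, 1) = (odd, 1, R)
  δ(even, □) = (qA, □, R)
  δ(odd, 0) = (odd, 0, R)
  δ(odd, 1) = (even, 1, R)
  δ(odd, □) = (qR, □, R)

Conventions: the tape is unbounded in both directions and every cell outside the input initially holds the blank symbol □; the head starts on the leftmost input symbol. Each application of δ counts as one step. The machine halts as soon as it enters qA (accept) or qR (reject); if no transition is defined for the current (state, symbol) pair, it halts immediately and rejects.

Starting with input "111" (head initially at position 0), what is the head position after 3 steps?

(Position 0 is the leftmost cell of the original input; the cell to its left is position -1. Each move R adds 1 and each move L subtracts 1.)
Step 0: [even]111 (head at position 0)
Step 1: δ(even, 1) = (odd, 1, R)  ⊢  1[odd]11 (head at position 1)
Step 2: δ(odd, 1) = (even, 1, R)  ⊢  11[even]1 (head at position 2)
Step 3: δ(even, 1) = (odd, 1, R)  ⊢  111[odd]□ (head at position 3)
Head position after 3 steps: 3

Final answer: Position 3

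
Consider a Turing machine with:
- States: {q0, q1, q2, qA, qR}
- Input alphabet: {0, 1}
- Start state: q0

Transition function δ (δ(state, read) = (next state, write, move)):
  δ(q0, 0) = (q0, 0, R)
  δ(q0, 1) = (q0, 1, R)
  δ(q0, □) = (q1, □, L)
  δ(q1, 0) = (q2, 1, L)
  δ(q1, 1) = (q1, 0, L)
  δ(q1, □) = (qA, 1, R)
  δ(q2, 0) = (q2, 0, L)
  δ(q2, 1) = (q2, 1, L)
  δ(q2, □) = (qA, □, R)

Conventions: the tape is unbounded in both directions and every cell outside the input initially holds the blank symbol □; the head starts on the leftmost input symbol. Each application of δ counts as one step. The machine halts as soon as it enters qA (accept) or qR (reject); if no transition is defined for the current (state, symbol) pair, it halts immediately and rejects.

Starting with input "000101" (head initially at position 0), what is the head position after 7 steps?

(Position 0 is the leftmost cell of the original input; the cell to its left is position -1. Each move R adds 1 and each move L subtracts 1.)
Step 0: [q0]000101 (head at position 0)
Step 1: δ(q0, 0) = (q0, 0, R)  ⊢  0[q0]00101 (head at position 1)
Step 2: δ(q0, 0) = (q0, 0, R)  ⊢  00[q0]0101 (head at position 2)
Step 3: δ(q0, 0) = (q0, 0, R)  ⊢  000[q0]101 (head at position 3)
Step 4: δ(q0, 1) = (q0, 1, R)  ⊢  0001[q0]01 (head at position 4)
Step 5: δ(q0, 0) = (q0, 0, R)  ⊢  00010[q0]1 (head at position 5)
Step 6: δ(q0, 1) = (q0, 1, R)  ⊢  000101[q0]□ (head at position 6)
Step 7: δ(q0, □) = (q1, □, L)  ⊢  00010[q1]1□ (head at position 5)
Head position after 7 steps: 5

Final answer: Position 5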